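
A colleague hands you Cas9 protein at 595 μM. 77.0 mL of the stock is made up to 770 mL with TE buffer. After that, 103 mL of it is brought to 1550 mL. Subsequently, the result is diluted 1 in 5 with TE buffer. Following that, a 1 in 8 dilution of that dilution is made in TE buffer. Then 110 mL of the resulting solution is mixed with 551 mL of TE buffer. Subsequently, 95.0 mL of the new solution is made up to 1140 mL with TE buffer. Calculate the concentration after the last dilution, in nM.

Overall dilution factor = 10 × 15.05 × 5 × 8 × 6.009 × 12 = 4.34 × 10⁵.
595 μM / 4.34 × 10⁵ = 1.37 × 10⁻³ μM = 1.37 nM.

1.37 nM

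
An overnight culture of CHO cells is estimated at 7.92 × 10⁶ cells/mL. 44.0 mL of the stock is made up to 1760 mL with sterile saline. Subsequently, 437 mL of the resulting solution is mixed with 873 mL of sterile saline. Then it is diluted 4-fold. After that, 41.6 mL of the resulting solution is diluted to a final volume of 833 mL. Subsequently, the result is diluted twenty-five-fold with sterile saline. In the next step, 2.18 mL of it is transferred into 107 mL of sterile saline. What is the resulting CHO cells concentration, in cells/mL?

0.659 cells/mL

Overall dilution factor = 40 × 2.998 × 4 × 20.02 × 25 × 50.08 = 1.20 × 10⁷.
7.92 × 10⁶ cells/mL / 1.20 × 10⁷ = 0.659 cells/mL.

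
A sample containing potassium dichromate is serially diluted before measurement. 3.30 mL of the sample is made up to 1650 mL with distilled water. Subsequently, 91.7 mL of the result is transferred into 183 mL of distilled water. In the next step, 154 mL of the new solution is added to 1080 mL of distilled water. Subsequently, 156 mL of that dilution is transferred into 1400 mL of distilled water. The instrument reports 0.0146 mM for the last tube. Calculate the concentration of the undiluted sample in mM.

1750 mM

Overall dilution factor = 500 × 2.996 × 8.013 × 9.974 = 1.20 × 10⁵.
Original = 0.0146 mM × 1.20 × 10⁵ = 1748 mM.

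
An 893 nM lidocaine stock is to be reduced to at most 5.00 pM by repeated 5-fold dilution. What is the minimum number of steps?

Need 5ⁿ ≥ 1.79 × 10⁵, so n ≥ log(1.79 × 10⁵)/log(5) = 7.51.
Minimum whole steps: n = 8.

8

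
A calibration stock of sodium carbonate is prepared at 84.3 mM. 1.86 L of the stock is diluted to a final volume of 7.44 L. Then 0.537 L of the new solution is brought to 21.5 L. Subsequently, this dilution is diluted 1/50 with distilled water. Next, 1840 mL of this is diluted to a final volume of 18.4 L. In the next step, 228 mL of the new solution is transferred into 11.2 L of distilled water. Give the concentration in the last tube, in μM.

Overall dilution factor = 4 × 40.04 × 50 × 10 × 50.12 = 4.01 × 10⁶.
84.3 mM / 4.01 × 10⁶ = 2.10 × 10⁻⁵ mM = 0.0210 μM.

0.0210 μM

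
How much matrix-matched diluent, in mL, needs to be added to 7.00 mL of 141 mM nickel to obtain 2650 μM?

2650 μM = 2.65 mM.
V₂ = C₁V₁/C₂ = 141 × 7.00 / 2.65 = 372 mL.
Diluent to add = V₂ − V₁ = 372 − 7.00 = 365 mL.

365 mL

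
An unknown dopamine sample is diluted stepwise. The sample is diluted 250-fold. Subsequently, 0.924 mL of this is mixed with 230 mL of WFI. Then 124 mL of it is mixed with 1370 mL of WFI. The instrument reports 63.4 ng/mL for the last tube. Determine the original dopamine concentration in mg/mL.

47.7 mg/mL

Overall dilution factor = 250 × 249.9 × 12.05 = 7.53 × 10⁵.
Original = 63.4 ng/mL × 7.53 × 10⁵ = 4.77 × 10⁷ ng/mL = 47.7 mg/mL.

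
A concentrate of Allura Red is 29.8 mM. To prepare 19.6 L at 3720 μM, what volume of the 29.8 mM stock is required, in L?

2.45 L

3720 μM = 3.72 mM.
V₁ = C₂V₂/C₁ = 3.72 × 19.6 / 29.8 = 2.45 L.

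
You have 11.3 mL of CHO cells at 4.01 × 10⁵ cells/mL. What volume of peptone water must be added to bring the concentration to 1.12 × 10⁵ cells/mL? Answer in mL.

V₂ = C₁V₁/C₂ = 4.01 × 10⁵ × 11.3 / 1.12 × 10⁵ = 40.5 mL.
Diluent to add = V₂ − V₁ = 40.5 − 11.3 = 29.2 mL.

29.2 mL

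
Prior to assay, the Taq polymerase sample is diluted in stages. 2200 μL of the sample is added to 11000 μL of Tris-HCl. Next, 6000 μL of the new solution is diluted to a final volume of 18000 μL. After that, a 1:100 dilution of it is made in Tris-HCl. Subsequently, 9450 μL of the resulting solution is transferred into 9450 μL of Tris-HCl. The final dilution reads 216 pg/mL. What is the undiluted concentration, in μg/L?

778 μg/L

Overall dilution factor = 6 × 3 × 100 × 2 = 3600.
Original = 216 pg/mL × 3600 = 7.78 × 10⁵ pg/mL = 778 μg/L.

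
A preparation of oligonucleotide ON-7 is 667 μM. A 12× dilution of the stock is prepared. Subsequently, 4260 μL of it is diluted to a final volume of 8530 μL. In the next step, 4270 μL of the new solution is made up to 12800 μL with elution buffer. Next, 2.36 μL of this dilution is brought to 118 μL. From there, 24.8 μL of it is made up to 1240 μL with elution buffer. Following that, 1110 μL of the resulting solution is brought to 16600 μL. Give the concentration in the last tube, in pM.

248 pM

Overall dilution factor = 12 × 2.002 × 2.998 × 50 × 50 × 14.95 = 2.69 × 10⁶.
667 μM / 2.69 × 10⁶ = 2.48 × 10⁻⁴ μM = 248 pM.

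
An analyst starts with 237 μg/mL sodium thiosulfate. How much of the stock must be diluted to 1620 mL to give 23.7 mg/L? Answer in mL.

23.7 mg/L = 23.7 μg/mL.
V₁ = C₂V₂/C₁ = 23.7 × 1620 / 237 = 162 mL.

162 mL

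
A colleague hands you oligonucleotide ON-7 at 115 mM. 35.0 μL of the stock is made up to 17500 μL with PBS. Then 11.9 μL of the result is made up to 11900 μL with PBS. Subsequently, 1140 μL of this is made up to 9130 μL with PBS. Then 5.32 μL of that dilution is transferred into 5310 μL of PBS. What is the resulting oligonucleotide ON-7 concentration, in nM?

0.0287 nM

Overall dilution factor = 500 × 1000 × 8.009 × 999.1 = 4.00 × 10⁹.
115 mM / 4.00 × 10⁹ = 2.87 × 10⁻⁸ mM = 0.0287 nM.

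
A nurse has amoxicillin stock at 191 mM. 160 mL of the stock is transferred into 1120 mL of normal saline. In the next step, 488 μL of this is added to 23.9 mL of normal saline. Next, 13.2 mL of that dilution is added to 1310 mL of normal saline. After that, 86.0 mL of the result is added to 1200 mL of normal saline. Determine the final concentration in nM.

319 nM

Overall dilution factor = 8 × 49.98 × 100.2 × 14.95 = 5.99 × 10⁵.
191 mM / 5.99 × 10⁵ = 3.19 × 10⁻⁴ mM = 319 nM.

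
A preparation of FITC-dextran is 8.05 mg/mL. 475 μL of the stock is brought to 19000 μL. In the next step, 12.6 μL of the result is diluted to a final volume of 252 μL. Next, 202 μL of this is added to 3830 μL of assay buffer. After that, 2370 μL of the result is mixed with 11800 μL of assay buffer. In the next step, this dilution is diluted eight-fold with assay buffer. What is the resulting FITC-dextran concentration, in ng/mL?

10.5 ng/mL

Overall dilution factor = 40 × 20 × 19.96 × 5.979 × 8 = 7.64 × 10⁵.
8.05 mg/mL / 7.64 × 10⁵ = 1.05 × 10⁻⁵ mg/mL = 10.5 ng/mL.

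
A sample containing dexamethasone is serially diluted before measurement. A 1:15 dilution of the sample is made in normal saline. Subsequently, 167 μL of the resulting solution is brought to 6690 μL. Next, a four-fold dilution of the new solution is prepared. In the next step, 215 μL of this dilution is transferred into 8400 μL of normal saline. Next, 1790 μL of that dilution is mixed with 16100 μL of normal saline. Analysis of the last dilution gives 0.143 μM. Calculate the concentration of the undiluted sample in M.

0.138 M

Overall dilution factor = 15 × 40.06 × 4 × 40.07 × 9.994 = 9.63 × 10⁵.
Original = 0.143 μM × 9.63 × 10⁵ = 1.38 × 10⁵ μM = 0.138 M.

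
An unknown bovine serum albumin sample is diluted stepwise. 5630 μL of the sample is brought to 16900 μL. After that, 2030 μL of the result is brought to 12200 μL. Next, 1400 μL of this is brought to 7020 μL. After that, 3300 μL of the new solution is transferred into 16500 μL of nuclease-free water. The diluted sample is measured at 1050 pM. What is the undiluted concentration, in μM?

0.570 μM

Overall dilution factor = 3.002 × 6.010 × 5.014 × 6 = 543.
Original = 1050 pM × 543 = 5.70 × 10⁵ pM = 0.570 μM.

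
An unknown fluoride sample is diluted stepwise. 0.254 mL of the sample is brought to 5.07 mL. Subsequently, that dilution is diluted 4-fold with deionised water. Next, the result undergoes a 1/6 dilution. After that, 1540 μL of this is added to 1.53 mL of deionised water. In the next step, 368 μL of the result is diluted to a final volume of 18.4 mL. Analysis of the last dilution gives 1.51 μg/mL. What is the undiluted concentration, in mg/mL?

Overall dilution factor = 19.96 × 4 × 6 × 1.994 × 50 = 4.77 × 10⁴.
Original = 1.51 μg/mL × 4.77 × 10⁴ = 7.21 × 10⁴ μg/mL = 72.1 mg/mL.

72.1 mg/mL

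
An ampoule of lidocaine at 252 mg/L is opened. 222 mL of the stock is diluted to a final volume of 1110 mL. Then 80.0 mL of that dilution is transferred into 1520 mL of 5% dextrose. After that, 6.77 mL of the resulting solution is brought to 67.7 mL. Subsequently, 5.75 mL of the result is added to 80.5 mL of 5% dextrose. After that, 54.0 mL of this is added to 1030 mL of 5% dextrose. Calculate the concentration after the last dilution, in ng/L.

Overall dilution factor = 5 × 20 × 10 × 15 × 20.07 = 3.01 × 10⁵.
252 mg/L / 3.01 × 10⁵ = 8.37 × 10⁻⁴ mg/L = 837 ng/L.

837 ng/L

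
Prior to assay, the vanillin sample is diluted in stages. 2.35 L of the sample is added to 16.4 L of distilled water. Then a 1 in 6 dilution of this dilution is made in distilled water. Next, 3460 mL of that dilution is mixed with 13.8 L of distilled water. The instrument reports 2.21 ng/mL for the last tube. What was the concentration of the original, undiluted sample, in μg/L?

Overall dilution factor = 7.979 × 6 × 4.988 = 239.
Original = 2.21 ng/mL × 239 = 528 ng/mL = 528 μg/L.

528 μg/L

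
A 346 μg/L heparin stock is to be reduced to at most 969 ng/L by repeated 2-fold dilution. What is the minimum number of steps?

9

Need 2ⁿ ≥ 357, so n ≥ log(357)/log(2) = 8.48.
Minimum whole steps: n = 9.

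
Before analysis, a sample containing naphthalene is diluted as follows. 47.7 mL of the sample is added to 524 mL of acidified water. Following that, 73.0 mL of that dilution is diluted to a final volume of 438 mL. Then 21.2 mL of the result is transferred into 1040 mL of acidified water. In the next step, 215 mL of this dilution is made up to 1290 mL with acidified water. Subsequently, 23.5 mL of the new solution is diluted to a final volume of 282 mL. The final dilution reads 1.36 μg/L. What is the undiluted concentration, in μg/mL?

Overall dilution factor = 11.99 × 6 × 50.06 × 6 × 12 = 2.59 × 10⁵.
Original = 1.36 μg/L × 2.59 × 10⁵ = 3.52 × 10⁵ μg/L = 352 μg/mL.

352 μg/mL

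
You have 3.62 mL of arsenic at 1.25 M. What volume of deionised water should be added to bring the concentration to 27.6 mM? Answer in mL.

27.6 mM = 0.0276 M.
V₂ = C₁V₁/C₂ = 1.25 × 3.62 / 0.0276 = 164 mL.
Diluent to add = V₂ − V₁ = 164 − 3.62 = 160 mL.

160 mL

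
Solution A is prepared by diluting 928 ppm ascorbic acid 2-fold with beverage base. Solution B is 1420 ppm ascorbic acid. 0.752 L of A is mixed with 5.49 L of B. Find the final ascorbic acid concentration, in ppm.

1300 ppm

C_A = 928 ppm / 2 = 464 ppm.
C_mix = (C_A·V_A + C_B·V_B)/(V_A + V_B) = (464×0.752 + 1420×5.49) / 6.242 = 1305 ppm.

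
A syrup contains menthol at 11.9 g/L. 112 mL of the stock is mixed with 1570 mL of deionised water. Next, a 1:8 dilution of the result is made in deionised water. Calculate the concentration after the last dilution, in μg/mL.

99.0 μg/mL

Overall dilution factor = 15.02 × 8 = 120.
11.9 g/L / 120 = 0.0990 g/L = 99.0 μg/mL.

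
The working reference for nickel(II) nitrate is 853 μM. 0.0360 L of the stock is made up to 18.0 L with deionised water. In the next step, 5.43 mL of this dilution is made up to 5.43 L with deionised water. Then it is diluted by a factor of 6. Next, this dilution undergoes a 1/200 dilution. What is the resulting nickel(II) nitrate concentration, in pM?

1.42 pM

Overall dilution factor = 500 × 1000 × 6 × 200 = 6.00 × 10⁸.
853 μM / 6.00 × 10⁸ = 1.42 × 10⁻⁶ μM = 1.42 pM.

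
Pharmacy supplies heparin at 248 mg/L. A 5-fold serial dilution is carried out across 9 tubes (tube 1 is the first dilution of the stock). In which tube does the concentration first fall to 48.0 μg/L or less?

tube 6

Tube n has concentration 248 mg/L / 5ⁿ.
Need 5ⁿ ≥ 248 mg/L / 48.0 μg/L = 5167, so n ≥ 5.31.
First such tube: n = 6.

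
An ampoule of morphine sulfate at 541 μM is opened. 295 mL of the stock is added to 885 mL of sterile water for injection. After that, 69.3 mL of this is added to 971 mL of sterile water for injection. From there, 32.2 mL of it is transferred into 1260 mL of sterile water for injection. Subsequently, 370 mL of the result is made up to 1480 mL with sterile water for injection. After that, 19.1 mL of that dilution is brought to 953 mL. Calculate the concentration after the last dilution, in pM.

Overall dilution factor = 4 × 15.01 × 40.13 × 4 × 49.90 = 4.81 × 10⁵.
541 μM / 4.81 × 10⁵ = 1.12 × 10⁻³ μM = 1120 pM.

1120 pM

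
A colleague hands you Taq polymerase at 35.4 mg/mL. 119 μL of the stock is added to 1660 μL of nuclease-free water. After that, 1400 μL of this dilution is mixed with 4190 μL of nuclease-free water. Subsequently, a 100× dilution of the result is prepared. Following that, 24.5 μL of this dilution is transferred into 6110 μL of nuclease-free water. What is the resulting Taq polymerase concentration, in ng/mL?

Overall dilution factor = 14.95 × 3.993 × 100 × 250.4 = 1.49 × 10⁶.
35.4 mg/mL / 1.49 × 10⁶ = 2.37 × 10⁻⁵ mg/mL = 23.7 ng/mL.

23.7 ng/mL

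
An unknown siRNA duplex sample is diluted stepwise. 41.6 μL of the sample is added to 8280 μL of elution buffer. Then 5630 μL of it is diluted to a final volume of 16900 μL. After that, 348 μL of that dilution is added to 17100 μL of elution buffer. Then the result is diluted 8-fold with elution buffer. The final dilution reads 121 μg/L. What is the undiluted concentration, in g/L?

29.1 g/L

Overall dilution factor = 200.0 × 3.002 × 50.14 × 8 = 2.41 × 10⁵.
Original = 121 μg/L × 2.41 × 10⁵ = 2.91 × 10⁷ μg/L = 29.1 g/L.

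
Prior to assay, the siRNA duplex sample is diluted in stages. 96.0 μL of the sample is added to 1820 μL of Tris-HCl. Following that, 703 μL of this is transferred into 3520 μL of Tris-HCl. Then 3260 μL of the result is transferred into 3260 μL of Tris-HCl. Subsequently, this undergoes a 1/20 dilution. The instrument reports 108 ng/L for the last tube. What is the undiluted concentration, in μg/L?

Overall dilution factor = 19.96 × 6.007 × 2 × 20 = 4796.
Original = 108 ng/L × 4796 = 5.18 × 10⁵ ng/L = 518 μg/L.

518 μg/L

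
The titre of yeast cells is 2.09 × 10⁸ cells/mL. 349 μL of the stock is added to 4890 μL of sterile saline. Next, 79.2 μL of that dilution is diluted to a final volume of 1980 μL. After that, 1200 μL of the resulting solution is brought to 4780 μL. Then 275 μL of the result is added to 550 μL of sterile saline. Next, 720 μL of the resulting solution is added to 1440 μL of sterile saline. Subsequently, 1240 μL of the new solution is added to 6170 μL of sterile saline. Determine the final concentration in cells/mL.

2600 cells/mL

Overall dilution factor = 15.01 × 25 × 3.983 × 3 × 3 × 5.976 = 8.04 × 10⁴.
2.09 × 10⁸ cells/mL / 8.04 × 10⁴ = 2600 cells/mL.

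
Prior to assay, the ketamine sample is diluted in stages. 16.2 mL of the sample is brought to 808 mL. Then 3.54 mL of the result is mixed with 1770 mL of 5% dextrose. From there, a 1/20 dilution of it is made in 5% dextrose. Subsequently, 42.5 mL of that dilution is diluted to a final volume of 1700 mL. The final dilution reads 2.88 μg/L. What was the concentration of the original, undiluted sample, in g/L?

57.6 g/L

Overall dilution factor = 49.88 × 501 × 20 × 40 = 2.00 × 10⁷.
Original = 2.88 μg/L × 2.00 × 10⁷ = 5.76 × 10⁷ μg/L = 57.6 g/L.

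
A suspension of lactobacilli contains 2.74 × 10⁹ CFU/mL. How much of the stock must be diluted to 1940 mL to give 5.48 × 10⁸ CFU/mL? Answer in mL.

388 mL

V₁ = C₂V₂/C₁ = 5.48 × 10⁸ × 1940 / 2.74 × 10⁹ = 388 mL.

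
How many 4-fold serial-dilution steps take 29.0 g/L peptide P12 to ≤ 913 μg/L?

8

Need 4ⁿ ≥ 3.18 × 10⁴, so n ≥ log(3.18 × 10⁴)/log(4) = 7.48.
Minimum whole steps: n = 8.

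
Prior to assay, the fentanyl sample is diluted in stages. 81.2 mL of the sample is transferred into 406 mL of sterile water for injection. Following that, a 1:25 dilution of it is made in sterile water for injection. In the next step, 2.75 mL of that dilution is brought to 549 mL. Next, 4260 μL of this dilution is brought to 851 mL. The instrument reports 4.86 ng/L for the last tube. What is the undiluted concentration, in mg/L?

29.1 mg/L

Overall dilution factor = 6 × 25 × 199.6 × 199.8 = 5.98 × 10⁶.
Original = 4.86 ng/L × 5.98 × 10⁶ = 2.91 × 10⁷ ng/L = 29.1 mg/L.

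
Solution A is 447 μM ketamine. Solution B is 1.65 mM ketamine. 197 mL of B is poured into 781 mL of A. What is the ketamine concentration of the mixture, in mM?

C_B = 1.65 mM = 1650 μM.
C_mix = (C_A·V_A + C_B·V_B)/(V_A + V_B) = (447×781 + 1650×197) / 978.0 = 689 μM = 0.689 mM.

0.689 mM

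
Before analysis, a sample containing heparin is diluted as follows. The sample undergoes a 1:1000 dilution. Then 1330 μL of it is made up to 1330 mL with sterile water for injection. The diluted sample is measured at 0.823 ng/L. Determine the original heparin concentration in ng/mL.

Overall dilution factor = 1000 × 1000 = 1.00 × 10⁶.
Original = 0.823 ng/L × 1.00 × 10⁶ = 8.23 × 10⁵ ng/L = 823 ng/mL.

823 ng/mL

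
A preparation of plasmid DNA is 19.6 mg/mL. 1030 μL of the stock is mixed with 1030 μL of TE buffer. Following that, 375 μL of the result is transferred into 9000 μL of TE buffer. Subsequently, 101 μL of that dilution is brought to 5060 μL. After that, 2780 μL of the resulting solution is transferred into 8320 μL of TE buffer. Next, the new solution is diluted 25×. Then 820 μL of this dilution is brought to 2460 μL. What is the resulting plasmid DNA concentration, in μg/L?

26.1 μg/L

Overall dilution factor = 2 × 25 × 50.10 × 3.993 × 25 × 3 = 7.50 × 10⁵.
19.6 mg/mL / 7.50 × 10⁵ = 2.61 × 10⁻⁵ mg/mL = 26.1 μg/L.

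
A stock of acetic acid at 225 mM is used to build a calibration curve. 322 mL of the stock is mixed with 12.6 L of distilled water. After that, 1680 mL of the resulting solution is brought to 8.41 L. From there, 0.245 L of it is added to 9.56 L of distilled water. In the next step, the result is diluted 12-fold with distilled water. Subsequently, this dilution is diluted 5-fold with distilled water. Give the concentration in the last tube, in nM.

Overall dilution factor = 40.13 × 5.006 × 40.02 × 12 × 5 = 4.82 × 10⁵.
225 mM / 4.82 × 10⁵ = 4.66 × 10⁻⁴ mM = 466 nM.

466 nM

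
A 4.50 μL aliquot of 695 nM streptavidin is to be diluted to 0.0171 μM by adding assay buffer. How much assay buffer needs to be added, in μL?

0.0171 μM = 17.1 nM.
V₂ = C₁V₁/C₂ = 695 × 4.50 / 17.1 = 183 μL.
Diluent to add = V₂ − V₁ = 183 − 4.50 = 178 μL.

178 μL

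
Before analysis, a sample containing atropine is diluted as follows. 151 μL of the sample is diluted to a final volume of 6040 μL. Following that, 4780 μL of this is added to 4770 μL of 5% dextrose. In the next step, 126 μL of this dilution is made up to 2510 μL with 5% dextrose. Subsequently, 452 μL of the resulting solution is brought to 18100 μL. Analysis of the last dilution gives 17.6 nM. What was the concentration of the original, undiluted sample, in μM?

1120 μM

Overall dilution factor = 40 × 1.998 × 19.92 × 40.04 = 6.37 × 10⁴.
Original = 17.6 nM × 6.37 × 10⁴ = 1.12 × 10⁶ nM = 1120 μM.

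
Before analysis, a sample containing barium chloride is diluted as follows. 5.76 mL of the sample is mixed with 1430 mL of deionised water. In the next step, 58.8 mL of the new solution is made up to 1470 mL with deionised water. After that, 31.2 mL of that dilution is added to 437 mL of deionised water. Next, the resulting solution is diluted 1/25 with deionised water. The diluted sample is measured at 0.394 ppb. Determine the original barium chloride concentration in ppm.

921 ppm

Overall dilution factor = 249.3 × 25 × 15.01 × 25 = 2.34 × 10⁶.
Original = 0.394 ppb × 2.34 × 10⁶ = 9.21 × 10⁵ ppb = 921 ppm.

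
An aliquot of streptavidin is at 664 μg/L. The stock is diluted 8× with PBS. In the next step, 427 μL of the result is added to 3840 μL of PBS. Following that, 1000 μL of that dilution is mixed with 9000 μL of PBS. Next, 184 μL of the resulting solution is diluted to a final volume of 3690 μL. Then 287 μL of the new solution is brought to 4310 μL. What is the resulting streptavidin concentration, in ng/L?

2.76 ng/L

Overall dilution factor = 8 × 9.993 × 10 × 20.05 × 15.02 = 2.41 × 10⁵.
664 μg/L / 2.41 × 10⁵ = 2.76 × 10⁻³ μg/L = 2.76 ng/L.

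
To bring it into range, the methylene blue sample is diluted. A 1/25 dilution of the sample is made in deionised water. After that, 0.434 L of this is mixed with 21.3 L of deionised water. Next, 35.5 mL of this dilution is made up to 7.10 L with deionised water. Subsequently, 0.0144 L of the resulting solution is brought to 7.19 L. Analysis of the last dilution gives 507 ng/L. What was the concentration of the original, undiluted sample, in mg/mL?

Overall dilution factor = 25 × 50.08 × 200 × 499.3 = 1.25 × 10⁸.
Original = 507 ng/L × 1.25 × 10⁸ = 6.34 × 10¹⁰ ng/L = 63.4 mg/mL.

63.4 mg/mL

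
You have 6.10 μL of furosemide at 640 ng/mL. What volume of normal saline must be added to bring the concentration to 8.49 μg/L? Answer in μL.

454 μL

8.49 μg/L = 8.49 ng/mL.
V₂ = C₁V₁/C₂ = 640 × 6.10 / 8.49 = 460 μL.
Diluent to add = V₂ − V₁ = 460 − 6.10 = 454 μL.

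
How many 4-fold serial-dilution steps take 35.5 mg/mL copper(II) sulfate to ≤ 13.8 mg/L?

Need 4ⁿ ≥ 2572, so n ≥ log(2572)/log(4) = 5.66.
Minimum whole steps: n = 6.

6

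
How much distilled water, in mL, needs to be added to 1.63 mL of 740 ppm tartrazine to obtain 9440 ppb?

9440 ppb = 9.44 ppm.
V₂ = C₁V₁/C₂ = 740 × 1.63 / 9.44 = 128 mL.
Diluent to add = V₂ − V₁ = 128 − 1.63 = 126 mL.

126 mL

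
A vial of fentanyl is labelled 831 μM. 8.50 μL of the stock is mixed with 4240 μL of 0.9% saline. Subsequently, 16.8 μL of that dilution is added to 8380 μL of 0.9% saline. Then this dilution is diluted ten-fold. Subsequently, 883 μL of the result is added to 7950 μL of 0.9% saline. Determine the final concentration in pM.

Overall dilution factor = 499.8 × 499.8 × 10 × 10.00 = 2.50 × 10⁷.
831 μM / 2.50 × 10⁷ = 3.33 × 10⁻⁵ μM = 33.3 pM.

33.3 pM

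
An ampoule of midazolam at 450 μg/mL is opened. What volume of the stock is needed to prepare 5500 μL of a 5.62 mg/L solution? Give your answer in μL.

68.7 μL

5.62 mg/L = 5.62 μg/mL.
V₁ = C₂V₂/C₁ = 5.62 × 5500 / 450 = 68.7 μL.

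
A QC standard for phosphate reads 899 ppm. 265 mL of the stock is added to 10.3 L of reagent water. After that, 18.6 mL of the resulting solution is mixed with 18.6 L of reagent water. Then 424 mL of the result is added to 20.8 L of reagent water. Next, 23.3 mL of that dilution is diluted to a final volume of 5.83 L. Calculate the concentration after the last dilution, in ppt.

1.80 ppt

Overall dilution factor = 39.87 × 1001 × 50.06 × 250.2 = 5.00 × 10⁸.
899 ppm / 5.00 × 10⁸ = 1.80 × 10⁻⁶ ppm = 1.80 ppt.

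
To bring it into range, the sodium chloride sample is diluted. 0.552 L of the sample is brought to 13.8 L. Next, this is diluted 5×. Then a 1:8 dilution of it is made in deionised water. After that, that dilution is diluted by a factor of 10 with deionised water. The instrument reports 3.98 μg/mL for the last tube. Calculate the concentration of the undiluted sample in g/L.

Overall dilution factor = 25 × 5 × 8 × 10 = 1.00 × 10⁴.
Original = 3.98 μg/mL × 1.00 × 10⁴ = 3.98 × 10⁴ μg/mL = 39.8 g/L.

39.8 g/L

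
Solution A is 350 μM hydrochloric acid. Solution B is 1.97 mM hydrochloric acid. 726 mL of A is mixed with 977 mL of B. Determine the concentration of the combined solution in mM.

1.28 mM

C_B = 1.97 mM = 1970 μM.
C_mix = (C_A·V_A + C_B·V_B)/(V_A + V_B) = (350×726 + 1970×977) / 1703 = 1279 μM = 1.28 mM.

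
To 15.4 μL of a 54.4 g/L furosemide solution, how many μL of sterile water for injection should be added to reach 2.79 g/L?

285 μL

V₂ = C₁V₁/C₂ = 54.4 × 15.4 / 2.79 = 300 μL.
Diluent to add = V₂ − V₁ = 300 − 15.4 = 285 μL.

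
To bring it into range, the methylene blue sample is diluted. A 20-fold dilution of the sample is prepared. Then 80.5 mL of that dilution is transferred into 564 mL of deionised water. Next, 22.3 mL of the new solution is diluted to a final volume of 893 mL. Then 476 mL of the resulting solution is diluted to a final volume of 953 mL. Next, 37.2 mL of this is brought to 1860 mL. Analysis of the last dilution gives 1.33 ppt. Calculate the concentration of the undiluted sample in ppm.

Overall dilution factor = 20 × 8.006 × 40.04 × 2.002 × 50 = 6.42 × 10⁵.
Original = 1.33 ppt × 6.42 × 10⁵ = 8.54 × 10⁵ ppt = 0.854 ppm.

0.854 ppm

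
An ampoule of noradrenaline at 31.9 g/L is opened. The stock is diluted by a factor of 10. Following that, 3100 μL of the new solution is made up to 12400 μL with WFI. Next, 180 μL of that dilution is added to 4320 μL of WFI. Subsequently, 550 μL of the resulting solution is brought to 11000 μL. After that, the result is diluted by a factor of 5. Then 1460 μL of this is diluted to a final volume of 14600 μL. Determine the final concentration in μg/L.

Overall dilution factor = 10 × 4 × 25 × 20 × 5 × 10 = 1.00 × 10⁶.
31.9 g/L / 1.00 × 10⁶ = 3.19 × 10⁻⁵ g/L = 31.9 μg/L.

31.9 μg/L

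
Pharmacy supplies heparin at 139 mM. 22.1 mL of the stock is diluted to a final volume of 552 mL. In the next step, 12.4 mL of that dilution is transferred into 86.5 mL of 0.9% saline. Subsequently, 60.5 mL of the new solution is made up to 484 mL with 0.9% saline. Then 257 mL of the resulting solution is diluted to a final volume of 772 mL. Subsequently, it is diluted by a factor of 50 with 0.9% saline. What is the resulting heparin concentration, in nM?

581 nM

Overall dilution factor = 24.98 × 7.976 × 8 × 3.004 × 50 = 2.39 × 10⁵.
139 mM / 2.39 × 10⁵ = 5.81 × 10⁻⁴ mM = 581 nM.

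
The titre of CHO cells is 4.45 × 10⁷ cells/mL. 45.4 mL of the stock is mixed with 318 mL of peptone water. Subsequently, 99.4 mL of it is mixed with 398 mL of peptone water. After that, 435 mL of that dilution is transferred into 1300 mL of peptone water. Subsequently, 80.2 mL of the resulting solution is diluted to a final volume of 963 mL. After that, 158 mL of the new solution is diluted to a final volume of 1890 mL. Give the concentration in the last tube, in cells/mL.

Overall dilution factor = 8.004 × 5.004 × 3.989 × 12.01 × 11.96 = 2.29 × 10⁴.
4.45 × 10⁷ cells/mL / 2.29 × 10⁴ = 1940 cells/mL.

1940 cells/mL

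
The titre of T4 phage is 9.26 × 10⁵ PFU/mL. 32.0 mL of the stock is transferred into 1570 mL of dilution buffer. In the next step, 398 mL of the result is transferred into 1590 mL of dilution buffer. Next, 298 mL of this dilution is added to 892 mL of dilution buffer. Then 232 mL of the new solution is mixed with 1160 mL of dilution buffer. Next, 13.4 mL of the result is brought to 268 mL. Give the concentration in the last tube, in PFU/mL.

7.73 PFU/mL

Overall dilution factor = 50.06 × 4.995 × 3.993 × 6 × 20 = 1.20 × 10⁵.
9.26 × 10⁵ PFU/mL / 1.20 × 10⁵ = 7.73 PFU/mL.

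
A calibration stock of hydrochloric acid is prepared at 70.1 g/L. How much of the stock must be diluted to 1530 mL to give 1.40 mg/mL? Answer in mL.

30.6 mL

1.40 mg/mL = 1.40 g/L.
V₁ = C₂V₂/C₁ = 1.40 × 1530 / 70.1 = 30.6 mL.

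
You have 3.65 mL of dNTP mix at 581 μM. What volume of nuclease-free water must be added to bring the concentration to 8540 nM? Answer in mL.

245 mL

8540 nM = 8.54 μM.
V₂ = C₁V₁/C₂ = 581 × 3.65 / 8.54 = 248 mL.
Diluent to add = V₂ − V₁ = 248 − 3.65 = 245 mL.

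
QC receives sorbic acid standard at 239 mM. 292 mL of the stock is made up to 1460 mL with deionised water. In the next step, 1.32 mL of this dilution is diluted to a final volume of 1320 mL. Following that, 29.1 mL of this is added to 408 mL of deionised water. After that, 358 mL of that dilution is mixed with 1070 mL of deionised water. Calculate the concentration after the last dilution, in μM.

0.798 μM

Overall dilution factor = 5 × 1000 × 15.02 × 3.989 = 3.00 × 10⁵.
239 mM / 3.00 × 10⁵ = 7.98 × 10⁻⁴ mM = 0.798 μM.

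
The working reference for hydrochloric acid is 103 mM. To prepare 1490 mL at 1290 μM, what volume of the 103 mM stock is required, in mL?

1290 μM = 1.29 mM.
V₁ = C₂V₂/C₁ = 1.29 × 1490 / 103 = 18.7 mL.

18.7 mL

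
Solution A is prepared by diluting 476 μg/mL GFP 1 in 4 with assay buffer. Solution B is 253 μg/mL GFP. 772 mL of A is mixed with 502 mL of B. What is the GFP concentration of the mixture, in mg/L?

172 mg/L

C_A = 476 μg/mL / 4 = 119 μg/mL.
C_mix = (C_A·V_A + C_B·V_B)/(V_A + V_B) = (119×772 + 253×502) / 1274 = 172 μg/mL = 172 mg/L.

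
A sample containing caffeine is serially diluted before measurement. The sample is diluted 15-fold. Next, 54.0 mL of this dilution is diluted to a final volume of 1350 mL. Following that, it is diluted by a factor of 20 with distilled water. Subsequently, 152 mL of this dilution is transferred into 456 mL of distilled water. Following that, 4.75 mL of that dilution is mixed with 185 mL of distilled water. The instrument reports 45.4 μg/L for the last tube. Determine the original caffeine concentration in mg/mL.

54.4 mg/mL

Overall dilution factor = 15 × 25 × 20 × 4 × 39.95 = 1.20 × 10⁶.
Original = 45.4 μg/L × 1.20 × 10⁶ = 5.44 × 10⁷ μg/L = 54.4 mg/mL.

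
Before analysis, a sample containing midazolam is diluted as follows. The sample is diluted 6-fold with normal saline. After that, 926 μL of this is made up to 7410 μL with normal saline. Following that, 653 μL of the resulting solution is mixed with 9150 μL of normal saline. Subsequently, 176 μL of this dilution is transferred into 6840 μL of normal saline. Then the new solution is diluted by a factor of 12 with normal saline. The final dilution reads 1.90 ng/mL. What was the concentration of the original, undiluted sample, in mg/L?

655 mg/L

Overall dilution factor = 6 × 8.002 × 15.01 × 39.86 × 12 = 3.45 × 10⁵.
Original = 1.90 ng/mL × 3.45 × 10⁵ = 6.55 × 10⁵ ng/mL = 655 mg/L.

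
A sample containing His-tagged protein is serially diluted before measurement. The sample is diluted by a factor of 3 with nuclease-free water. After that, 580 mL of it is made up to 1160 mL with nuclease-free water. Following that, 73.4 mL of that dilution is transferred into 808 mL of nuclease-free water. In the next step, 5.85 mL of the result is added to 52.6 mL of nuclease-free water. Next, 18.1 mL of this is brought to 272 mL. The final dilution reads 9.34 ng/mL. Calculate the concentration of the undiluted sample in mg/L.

101 mg/L

Overall dilution factor = 3 × 2 × 12.01 × 9.991 × 15.03 = 1.08 × 10⁴.
Original = 9.34 ng/mL × 1.08 × 10⁴ = 1.01 × 10⁵ ng/mL = 101 mg/L.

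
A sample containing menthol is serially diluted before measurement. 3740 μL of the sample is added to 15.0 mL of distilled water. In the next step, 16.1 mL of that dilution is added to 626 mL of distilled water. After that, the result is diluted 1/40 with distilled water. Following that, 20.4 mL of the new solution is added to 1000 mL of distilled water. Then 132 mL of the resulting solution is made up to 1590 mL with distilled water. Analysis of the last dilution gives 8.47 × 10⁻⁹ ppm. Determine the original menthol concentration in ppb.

Overall dilution factor = 5.011 × 39.88 × 40 × 50.02 × 12.05 = 4.82 × 10⁶.
Original = 8.47 × 10⁻⁹ ppm × 4.82 × 10⁶ = 0.0408 ppm = 40.8 ppb.

40.8 ppb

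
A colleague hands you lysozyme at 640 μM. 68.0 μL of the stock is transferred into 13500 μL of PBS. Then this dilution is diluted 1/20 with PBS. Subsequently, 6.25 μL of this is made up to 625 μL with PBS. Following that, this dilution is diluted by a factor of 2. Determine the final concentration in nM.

0.802 nM

Overall dilution factor = 199.5 × 20 × 100 × 2 = 7.98 × 10⁵.
640 μM / 7.98 × 10⁵ = 8.02 × 10⁻⁴ μM = 0.802 nM.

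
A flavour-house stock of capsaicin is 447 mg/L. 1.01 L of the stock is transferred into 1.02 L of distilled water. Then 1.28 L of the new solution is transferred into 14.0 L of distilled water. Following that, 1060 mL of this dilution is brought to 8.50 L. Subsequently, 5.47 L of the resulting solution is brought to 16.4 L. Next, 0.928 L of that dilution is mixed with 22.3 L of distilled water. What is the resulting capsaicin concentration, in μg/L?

31.0 μg/L

Overall dilution factor = 2.010 × 11.94 × 8.019 × 2.998 × 25.03 = 1.44 × 10⁴.
447 mg/L / 1.44 × 10⁴ = 0.0310 mg/L = 31.0 μg/L.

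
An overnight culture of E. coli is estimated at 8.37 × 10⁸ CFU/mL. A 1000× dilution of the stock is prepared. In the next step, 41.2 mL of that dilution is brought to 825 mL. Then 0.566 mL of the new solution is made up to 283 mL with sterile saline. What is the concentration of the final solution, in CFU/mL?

83.6 CFU/mL

Overall dilution factor = 1000 × 20.02 × 500 = 1.00 × 10⁷.
8.37 × 10⁸ CFU/mL / 1.00 × 10⁷ = 83.6 CFU/mL.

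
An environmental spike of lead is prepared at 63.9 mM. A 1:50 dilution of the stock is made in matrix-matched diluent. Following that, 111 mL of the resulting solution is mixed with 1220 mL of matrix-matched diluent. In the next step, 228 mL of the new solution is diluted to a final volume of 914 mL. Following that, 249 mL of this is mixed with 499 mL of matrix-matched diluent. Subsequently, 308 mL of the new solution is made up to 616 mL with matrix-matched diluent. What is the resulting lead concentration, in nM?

4430 nM

Overall dilution factor = 50 × 11.99 × 4.009 × 3.004 × 2 = 1.44 × 10⁴.
63.9 mM / 1.44 × 10⁴ = 4.43 × 10⁻³ mM = 4430 nM.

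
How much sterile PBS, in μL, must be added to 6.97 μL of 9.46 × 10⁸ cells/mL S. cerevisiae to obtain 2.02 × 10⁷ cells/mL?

V₂ = C₁V₁/C₂ = 9.46 × 10⁸ × 6.97 / 2.02 × 10⁷ = 326 μL.
Diluent to add = V₂ − V₁ = 326 − 6.97 = 319 μL.

319 μL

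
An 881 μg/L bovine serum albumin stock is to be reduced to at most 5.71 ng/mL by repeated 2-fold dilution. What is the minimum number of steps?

8

Need 2ⁿ ≥ 154, so n ≥ log(154)/log(2) = 7.27.
Minimum whole steps: n = 8.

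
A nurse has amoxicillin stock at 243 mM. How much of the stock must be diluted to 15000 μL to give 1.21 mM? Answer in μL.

V₁ = C₂V₂/C₁ = 1.21 × 15000 / 243 = 74.7 μL.

74.7 μL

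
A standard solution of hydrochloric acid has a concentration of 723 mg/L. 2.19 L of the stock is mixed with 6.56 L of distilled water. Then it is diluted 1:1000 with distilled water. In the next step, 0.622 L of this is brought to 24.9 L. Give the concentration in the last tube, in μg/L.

Overall dilution factor = 3.995 × 1000 × 40.03 = 1.60 × 10⁵.
723 mg/L / 1.60 × 10⁵ = 4.52 × 10⁻³ mg/L = 4.52 μg/L.

4.52 μg/L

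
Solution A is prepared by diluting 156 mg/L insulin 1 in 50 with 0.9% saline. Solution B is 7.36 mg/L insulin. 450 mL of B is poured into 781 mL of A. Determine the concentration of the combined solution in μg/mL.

4.67 μg/mL

C_A = 156 mg/L / 50 = 3.12 mg/L.
C_mix = (C_A·V_A + C_B·V_B)/(V_A + V_B) = (3.12×781 + 7.36×450) / 1231 = 4.67 mg/L = 4.67 μg/mL.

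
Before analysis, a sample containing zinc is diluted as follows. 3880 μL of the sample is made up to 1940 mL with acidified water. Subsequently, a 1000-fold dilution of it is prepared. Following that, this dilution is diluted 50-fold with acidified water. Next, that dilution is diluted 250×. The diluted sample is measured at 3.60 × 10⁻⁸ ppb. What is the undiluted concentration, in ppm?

Overall dilution factor = 500 × 1000 × 50 × 250 = 6.25 × 10⁹.
Original = 3.60 × 10⁻⁸ ppb × 6.25 × 10⁹ = 225 ppb = 0.225 ppm.

0.225 ppm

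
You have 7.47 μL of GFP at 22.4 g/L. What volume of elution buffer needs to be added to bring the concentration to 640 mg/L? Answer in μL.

254 μL

640 mg/L = 0.640 g/L.
V₂ = C₁V₁/C₂ = 22.4 × 7.47 / 0.640 = 261 μL.
Diluent to add = V₂ − V₁ = 261 − 7.47 = 254 μL.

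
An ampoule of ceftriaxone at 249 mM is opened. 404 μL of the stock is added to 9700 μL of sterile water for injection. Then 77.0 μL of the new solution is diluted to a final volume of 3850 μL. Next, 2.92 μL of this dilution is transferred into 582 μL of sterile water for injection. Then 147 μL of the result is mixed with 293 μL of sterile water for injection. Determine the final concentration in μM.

Overall dilution factor = 25.01 × 50 × 200.3 × 2.993 = 7.50 × 10⁵.
249 mM / 7.50 × 10⁵ = 3.32 × 10⁻⁴ mM = 0.332 μM.

0.332 μM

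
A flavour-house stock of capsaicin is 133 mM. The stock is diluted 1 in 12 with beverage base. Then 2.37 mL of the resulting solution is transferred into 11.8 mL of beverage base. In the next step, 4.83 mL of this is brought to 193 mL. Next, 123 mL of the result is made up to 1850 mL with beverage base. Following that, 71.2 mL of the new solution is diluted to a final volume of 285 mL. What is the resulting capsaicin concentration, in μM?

Overall dilution factor = 12 × 5.979 × 39.96 × 15.04 × 4.003 = 1.73 × 10⁵.
133 mM / 1.73 × 10⁵ = 7.71 × 10⁻⁴ mM = 0.771 μM.

0.771 μM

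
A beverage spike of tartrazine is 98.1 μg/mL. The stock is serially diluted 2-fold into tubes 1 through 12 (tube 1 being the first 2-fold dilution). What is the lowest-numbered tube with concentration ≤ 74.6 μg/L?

tube 11

Tube n has concentration 98.1 μg/mL / 2ⁿ.
Need 2ⁿ ≥ 98.1 μg/mL / 74.6 μg/L = 1315, so n ≥ 10.36.
First such tube: n = 11.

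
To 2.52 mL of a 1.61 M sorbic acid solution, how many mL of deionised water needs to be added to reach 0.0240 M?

167 mL

V₂ = C₁V₁/C₂ = 1.61 × 2.52 / 0.0240 = 169 mL.
Diluent to add = V₂ − V₁ = 169 − 2.52 = 167 mL.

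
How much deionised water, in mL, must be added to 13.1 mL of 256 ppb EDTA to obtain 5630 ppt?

5630 ppt = 5.63 ppb.
V₂ = C₁V₁/C₂ = 256 × 13.1 / 5.63 = 596 mL.
Diluent to add = V₂ − V₁ = 596 − 13.1 = 583 mL.

583 mL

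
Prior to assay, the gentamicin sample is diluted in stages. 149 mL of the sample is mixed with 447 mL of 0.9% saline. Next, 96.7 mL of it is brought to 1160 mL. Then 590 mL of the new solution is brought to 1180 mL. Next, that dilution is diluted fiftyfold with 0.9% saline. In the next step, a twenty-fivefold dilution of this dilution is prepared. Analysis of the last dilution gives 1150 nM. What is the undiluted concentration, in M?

Overall dilution factor = 4 × 12.00 × 2 × 50 × 25 = 1.20 × 10⁵.
Original = 1150 nM × 1.20 × 10⁵ = 1.38 × 10⁸ nM = 0.138 M.

0.138 M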